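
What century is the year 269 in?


Century = (year - 1) // 100 + 1
= (269 - 1) // 100 + 1
= 268 // 100 + 1
= 2 + 1

3rd century


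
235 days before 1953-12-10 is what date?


Start: 1953-12-10, subtract 235 days
Back 10 days from December 10 reaches November 30, 1953 -> 225 left
November 1953 has 30 days -> back to October 31, 1953 -> 195 left
October 1953 has 31 days -> back to September 30, 1953 -> 164 left
September 1953 has 30 days -> back to August 31, 1953 -> 134 left
August 1953 has 31 days -> back to July 31, 1953 -> 103 left
July 1953 has 31 days -> back to June 30, 1953 -> 72 left
June 1953 has 30 days -> back to May 31, 1953 -> 42 left
May 1953 has 31 days -> back to April 30, 1953 -> 11 left
April 1953: 30 - 11 = 19 -> lands on April 19

Result: 1953-04-19


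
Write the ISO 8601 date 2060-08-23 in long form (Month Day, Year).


ISO 2060-08-23 parses as year=2060, month=08, day=23
Month 8 -> August

August 23, 2060


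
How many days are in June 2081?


June 2081

30 days


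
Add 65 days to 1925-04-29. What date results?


Start: 1925-04-29, add 65 days
April 1925 has 30 days: 30 - 29 = 1 day to April 30 -> 64 left
May 1925 has 31 days -> 33 left
June 1925 has 30 days -> 3 left
July 1925: 3 <= 31 -> lands on July 3

Result: 1925-07-03


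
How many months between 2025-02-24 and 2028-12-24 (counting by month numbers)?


From February 2025 to December 2028
3 years * 12 = 36 months, plus 10 months = 46

46 months


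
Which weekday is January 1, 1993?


Target: January 1, 1993
Anchor: Jan 1, 1993. With p = 1993 - 1 = 1992: (p + p//4 - p//100 + p//400) mod 7 = (1992 + 498 - 19 + 4) mod 7 = 2475 mod 7 = 4 -> Friday (Mon=0 ... Sun=6)
Offset from anchor: 0 days
Weekday index = (4 + 0) mod 7 = 4

Friday


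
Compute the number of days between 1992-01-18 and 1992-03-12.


From 1992-01-18 to 1992-03-12
1992-01-18: day of year = 18
1992-03-12: days before March = 31 + 29 = 60 (1992 is a leap year); day of year = 60 + 12 = 72
Same year: 72 - 18 = 54

54 days


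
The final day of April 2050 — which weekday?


April 2050 has 30 days
Anchor: Jan 1, 2050. With p = 2050 - 1 = 2049: (p + p//4 - p//100 + p//400) mod 7 = (2049 + 512 - 20 + 5) mod 7 = 2546 mod 7 = 5 -> Saturday (Mon=0 ... Sun=6)
Days before April (Jan-Mar): 90; April 1 index = (5 + 90) mod 7 = 4 -> Friday
Last day offset: 30 - 1 = 29 days
Weekday index = (4 + 29) mod 7 = 5

Saturday, April 30


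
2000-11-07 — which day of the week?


Date: November 7, 2000
Anchor: Jan 1, 2000. With p = 2000 - 1 = 1999: (p + p//4 - p//100 + p//400) mod 7 = (1999 + 499 - 19 + 4) mod 7 = 2483 mod 7 = 5 -> Saturday (Mon=0 ... Sun=6)
Days before November (Jan-Oct): 305; offset = 305 + 7 - 1 = 311
Weekday index = (5 + 311) mod 7 = 1

Day of the week: Tuesday


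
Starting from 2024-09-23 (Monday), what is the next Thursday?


Current: Monday
Target: Thursday
Days ahead: 3

Next Thursday: 2024-09-26


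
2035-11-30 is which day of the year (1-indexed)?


Date: November 30, 2035
Days in months 1 through 10: 304
Plus 30 days in November

Day of year: 334


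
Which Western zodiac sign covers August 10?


Date: August 10
Conventional tropical zodiac dates: Leo from July 23 onward; Virgo starts August 23
August 10 falls within the Leo range

Leo


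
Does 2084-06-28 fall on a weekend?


Anchor: Jan 1, 2084. With p = 2084 - 1 = 2083: (p + p//4 - p//100 + p//400) mod 7 = (2083 + 520 - 20 + 5) mod 7 = 2588 mod 7 = 5 -> Saturday (Mon=0 ... Sun=6)
Day of year: 180; offset = 179
Weekday index = (5 + 179) mod 7 = 2 -> Wednesday
Weekend days: Saturday, Sunday

No


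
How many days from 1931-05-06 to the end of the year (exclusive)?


Day of year: 126 of 365
Remaining = 365 - 126

239 days


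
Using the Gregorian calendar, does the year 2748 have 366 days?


Gregorian leap year rule: divisible by 4, but not by 100, unless also by 400.
2748 is divisible by 4 but not 100 -> leap year

Yes


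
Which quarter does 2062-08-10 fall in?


Month: August (month 8)
Q1: Jan-Mar, Q2: Apr-Jun, Q3: Jul-Sep, Q4: Oct-Dec

Q3


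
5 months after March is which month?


March is month 3
3 + 5 = 8

August


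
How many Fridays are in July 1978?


July 1978 has 31 days
Anchor: Jan 1, 1978. With p = 1978 - 1 = 1977: (p + p//4 - p//100 + p//400) mod 7 = (1977 + 494 - 19 + 4) mod 7 = 2456 mod 7 = 6 -> Sunday (Mon=0 ... Sun=6)
Days before July (Jan-Jun): 181; July 1 index = (6 + 181) mod 7 = 5 -> Saturday
First Friday is July 7
Fridays: 7, 14, 21, 28

4 Fridays


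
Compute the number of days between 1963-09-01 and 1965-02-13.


From 1963-09-01 to 1965-02-13
1963-09-01: days before September = 31 + 28 + 31 + 30 + 31 + 30 + 31 + 31 = 243 (1963 is not a leap year); day of year = 243 + 1 = 244
1965-02-13: days before February = 31; day of year = 31 + 13 = 44
Rest of 1963: 365 - 244 = 121
Full years 1964 (366): 366
Total = 121 + 366 + 44 = 531

531 days


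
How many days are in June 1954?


June 1954

30 days


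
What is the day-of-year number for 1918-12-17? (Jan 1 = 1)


Date: December 17, 1918
Days in months 1 through 11: 334
Plus 17 days in December

Day of year: 351


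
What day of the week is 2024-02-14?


Date: February 14, 2024
Anchor: Jan 1, 2024. With p = 2024 - 1 = 2023: (p + p//4 - p//100 + p//400) mod 7 = (2023 + 505 - 20 + 5) mod 7 = 2513 mod 7 = 0 -> Monday (Mon=0 ... Sun=6)
Days before February (Jan): 31; offset = 31 + 14 - 1 = 44
Weekday index = (0 + 44) mod 7 = 2

Day of the week: Wednesday


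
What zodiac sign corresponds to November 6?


Date: November 6
Conventional tropical zodiac dates: Scorpio from October 23 onward; Sagittarius starts November 22
November 6 falls within the Scorpio range

Scorpio


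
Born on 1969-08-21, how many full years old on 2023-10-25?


Birth: 1969-08-21
Reference: 2023-10-25
Year difference: 2023 - 1969 = 54

54 years old


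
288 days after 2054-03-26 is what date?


Start: 2054-03-26, add 288 days
March 2054 has 31 days: 31 - 26 = 5 days to March 31 -> 283 left
April 2054 has 30 days -> 253 left
May 2054 has 31 days -> 222 left
June 2054 has 30 days -> 192 left
July 2054 has 31 days -> 161 left
August 2054 has 31 days -> 130 left
September 2054 has 30 days -> 100 left
October 2054 has 31 days -> 69 left
November 2054 has 30 days -> 39 left
December 2054 has 31 days -> 8 left
January 2055: 8 <= 31 -> lands on January 8

Result: 2055-01-08


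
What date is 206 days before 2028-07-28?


Start: 2028-07-28, subtract 206 days
Back 28 days from July 28 reaches June 30, 2028 -> 178 left
June 2028 has 30 days -> back to May 31, 2028 -> 148 left
May 2028 has 31 days -> back to April 30, 2028 -> 117 left
April 2028 has 30 days -> back to March 31, 2028 -> 87 left
March 2028 has 31 days -> back to February 29, 2028 -> 56 left
February 2028 has 29 days -> back to January 31, 2028 -> 27 left
January 2028: 31 - 27 = 4 -> lands on January 4

Result: 2028-01-04


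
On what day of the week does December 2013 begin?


Target: December 1, 2013
Anchor: Jan 1, 2013. With p = 2013 - 1 = 2012: (p + p//4 - p//100 + p//400) mod 7 = (2012 + 503 - 20 + 5) mod 7 = 2500 mod 7 = 1 -> Tuesday (Mon=0 ... Sun=6)
Days before December (Jan-Nov): 334 days
Weekday index = (1 + 334) mod 7 = 6

Sunday


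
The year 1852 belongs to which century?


Century = (year - 1) // 100 + 1
= (1852 - 1) // 100 + 1
= 1851 // 100 + 1
= 18 + 1

19th century


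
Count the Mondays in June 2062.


June 2062 has 30 days
Anchor: Jan 1, 2062. With p = 2062 - 1 = 2061: (p + p//4 - p//100 + p//400) mod 7 = (2061 + 515 - 20 + 5) mod 7 = 2561 mod 7 = 6 -> Sunday (Mon=0 ... Sun=6)
Days before June (Jan-May): 151; June 1 index = (6 + 151) mod 7 = 3 -> Thursday
First Monday is June 5
Mondays: 5, 12, 19, 26

4 Mondays


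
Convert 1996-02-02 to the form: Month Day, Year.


ISO 1996-02-02 parses as year=1996, month=02, day=02
Month 2 -> February

February 2, 1996


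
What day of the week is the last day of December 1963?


December 1963 has 31 days
Anchor: Jan 1, 1963. With p = 1963 - 1 = 1962: (p + p//4 - p//100 + p//400) mod 7 = (1962 + 490 - 19 + 4) mod 7 = 2437 mod 7 = 1 -> Tuesday (Mon=0 ... Sun=6)
Days before December (Jan-Nov): 334; December 1 index = (1 + 334) mod 7 = 6 -> Sunday
Last day offset: 31 - 1 = 30 days
Weekday index = (6 + 30) mod 7 = 1

Tuesday, December 31


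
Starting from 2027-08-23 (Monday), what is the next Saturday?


Current: Monday
Target: Saturday
Days ahead: 5

Next Saturday: 2027-08-28


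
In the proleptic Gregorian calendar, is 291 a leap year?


Gregorian leap year rule: divisible by 4, but not by 100, unless also by 400.
291 is not divisible by 4 -> not a leap year

No


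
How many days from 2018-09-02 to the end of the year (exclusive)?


Day of year: 245 of 365
Remaining = 365 - 245

120 days


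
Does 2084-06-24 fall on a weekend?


Anchor: Jan 1, 2084. With p = 2084 - 1 = 2083: (p + p//4 - p//100 + p//400) mod 7 = (2083 + 520 - 20 + 5) mod 7 = 2588 mod 7 = 5 -> Saturday (Mon=0 ... Sun=6)
Day of year: 176; offset = 175
Weekday index = (5 + 175) mod 7 = 5 -> Saturday
Weekend days: Saturday, Sunday

Yes


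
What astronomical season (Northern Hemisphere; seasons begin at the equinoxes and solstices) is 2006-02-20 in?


Date: February 20
Astronomical Winter (approx.; exact equinox/solstice day varies by year): December 21 to March 19
February 20 falls within the Winter window

Winter


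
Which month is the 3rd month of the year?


Month 3 of 12

March


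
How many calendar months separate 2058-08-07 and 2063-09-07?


From August 2058 to September 2063
5 years * 12 = 60 months, plus 1 month = 61

61 months


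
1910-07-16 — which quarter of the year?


Month: July (month 7)
Q1: Jan-Mar, Q2: Apr-Jun, Q3: Jul-Sep, Q4: Oct-Dec

Q3


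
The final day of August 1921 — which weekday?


August 1921 has 31 days
Anchor: Jan 1, 1921. With p = 1921 - 1 = 1920: (p + p//4 - p//100 + p//400) mod 7 = (1920 + 480 - 19 + 4) mod 7 = 2385 mod 7 = 5 -> Saturday (Mon=0 ... Sun=6)
Days before August (Jan-Jul): 212; August 1 index = (5 + 212) mod 7 = 0 -> Monday
Last day offset: 31 - 1 = 30 days
Weekday index = (0 + 30) mod 7 = 2

Wednesday, August 31


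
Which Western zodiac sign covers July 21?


Date: July 21
Conventional tropical zodiac dates: Cancer from June 21 onward; Leo starts July 23
July 21 falls within the Cancer range

Cancer


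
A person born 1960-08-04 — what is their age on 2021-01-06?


Birth: 1960-08-04
Reference: 2021-01-06
Year difference: 2021 - 1960 = 61
Birthday not yet reached in 2021, subtract 1

60 years old


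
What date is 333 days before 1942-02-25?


Start: 1942-02-25, subtract 333 days
Back 25 days from February 25 reaches January 31, 1942 -> 308 left
January 1942 has 31 days -> back to December 31, 1941 -> 277 left
December 1941 has 31 days -> back to November 30, 1941 -> 246 left
November 1941 has 30 days -> back to October 31, 1941 -> 216 left
October 1941 has 31 days -> back to September 30, 1941 -> 185 left
September 1941 has 30 days -> back to August 31, 1941 -> 155 left
August 1941 has 31 days -> back to July 31, 1941 -> 124 left
July 1941 has 31 days -> back to June 30, 1941 -> 93 left
June 1941 has 30 days -> back to May 31, 1941 -> 63 left
May 1941 has 31 days -> back to April 30, 1941 -> 32 left
April 1941 has 30 days -> back to March 31, 1941 -> 2 left
March 1941: 31 - 2 = 29 -> lands on March 29

Result: 1941-03-29


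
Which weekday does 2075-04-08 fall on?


Date: April 8, 2075
Anchor: Jan 1, 2075. With p = 2075 - 1 = 2074: (p + p//4 - p//100 + p//400) mod 7 = (2074 + 518 - 20 + 5) mod 7 = 2577 mod 7 = 1 -> Tuesday (Mon=0 ... Sun=6)
Days before April (Jan-Mar): 90; offset = 90 + 8 - 1 = 97
Weekday index = (1 + 97) mod 7 = 0

Day of the week: Monday


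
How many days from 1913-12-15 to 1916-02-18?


From 1913-12-15 to 1916-02-18
1913-12-15: days before December = 31 + 28 + 31 + 30 + 31 + 30 + 31 + 31 + 30 + 31 + 30 = 334 (1913 is not a leap year); day of year = 334 + 15 = 349
1916-02-18: days before February = 31; day of year = 31 + 18 = 49
Rest of 1913: 365 - 349 = 16
Full years 1914 (365), 1915 (365): 730
Total = 16 + 730 + 49 = 795

795 days


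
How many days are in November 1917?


November 1917

30 days


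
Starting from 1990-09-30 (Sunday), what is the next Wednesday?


Current: Sunday
Target: Wednesday
Days ahead: 3

Next Wednesday: 1990-10-03


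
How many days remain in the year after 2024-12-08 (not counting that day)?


Day of year: 343 of 366
Remaining = 366 - 343

23 days


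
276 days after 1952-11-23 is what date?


Start: 1952-11-23, add 276 days
November 1952 has 30 days: 30 - 23 = 7 days to November 30 -> 269 left
December 1952 has 31 days -> 238 left
January 1953 has 31 days -> 207 left
February 1953 has 28 days -> 179 left
March 1953 has 31 days -> 148 left
April 1953 has 30 days -> 118 left
May 1953 has 31 days -> 87 left
June 1953 has 30 days -> 57 left
July 1953 has 31 days -> 26 left
August 1953: 26 <= 31 -> lands on August 26

Result: 1953-08-26


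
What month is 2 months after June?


June is month 6
6 + 2 = 8

August


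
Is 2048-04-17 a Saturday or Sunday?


Anchor: Jan 1, 2048. With p = 2048 - 1 = 2047: (p + p//4 - p//100 + p//400) mod 7 = (2047 + 511 - 20 + 5) mod 7 = 2543 mod 7 = 2 -> Wednesday (Mon=0 ... Sun=6)
Day of year: 108; offset = 107
Weekday index = (2 + 107) mod 7 = 4 -> Friday
Weekend days: Saturday, Sunday

No


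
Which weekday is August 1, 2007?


Target: August 1, 2007
Anchor: Jan 1, 2007. With p = 2007 - 1 = 2006: (p + p//4 - p//100 + p//400) mod 7 = (2006 + 501 - 20 + 5) mod 7 = 2492 mod 7 = 0 -> Monday (Mon=0 ... Sun=6)
Days before August (Jan-Jul): 212 days
Weekday index = (0 + 212) mod 7 = 2

Wednesday


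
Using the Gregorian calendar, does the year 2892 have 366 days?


Gregorian leap year rule: divisible by 4, but not by 100, unless also by 400.
2892 is divisible by 4 but not 100 -> leap year

Yes


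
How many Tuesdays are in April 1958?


April 1958 has 30 days
Anchor: Jan 1, 1958. With p = 1958 - 1 = 1957: (p + p//4 - p//100 + p//400) mod 7 = (1957 + 489 - 19 + 4) mod 7 = 2431 mod 7 = 2 -> Wednesday (Mon=0 ... Sun=6)
Days before April (Jan-Mar): 90; April 1 index = (2 + 90) mod 7 = 1 -> Tuesday
First Tuesday is April 1
Tuesdays: 1, 8, 15, 22, 29

5 Tuesdays


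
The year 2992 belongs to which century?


Century = (year - 1) // 100 + 1
= (2992 - 1) // 100 + 1
= 2991 // 100 + 1
= 29 + 1

30th century


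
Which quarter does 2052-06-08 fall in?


Month: June (month 6)
Q1: Jan-Mar, Q2: Apr-Jun, Q3: Jul-Sep, Q4: Oct-Dec

Q2


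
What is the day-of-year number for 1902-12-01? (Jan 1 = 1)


Date: December 1, 1902
Days in months 1 through 11: 334
Plus 1 days in December

Day of year: 335


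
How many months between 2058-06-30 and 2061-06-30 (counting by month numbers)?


From June 2058 to June 2061
3 years * 12 = 36 months = 36

36 months


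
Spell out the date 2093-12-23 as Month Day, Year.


ISO 2093-12-23 parses as year=2093, month=12, day=23
Month 12 -> December

December 23, 2093


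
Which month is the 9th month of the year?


Month 9 of 12

September


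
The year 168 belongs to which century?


Century = (year - 1) // 100 + 1
= (168 - 1) // 100 + 1
= 167 // 100 + 1
= 1 + 1

2nd century


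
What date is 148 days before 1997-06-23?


Start: 1997-06-23, subtract 148 days
Back 23 days from June 23 reaches May 31, 1997 -> 125 left
May 1997 has 31 days -> back to April 30, 1997 -> 94 left
April 1997 has 30 days -> back to March 31, 1997 -> 64 left
March 1997 has 31 days -> back to February 28, 1997 -> 33 left
February 1997 has 28 days -> back to January 31, 1997 -> 5 left
January 1997: 31 - 5 = 26 -> lands on January 26

Result: 1997-01-26


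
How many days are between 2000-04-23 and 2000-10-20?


From 2000-04-23 to 2000-10-20
2000-04-23: days before April = 31 + 29 + 31 = 91 (2000 is a leap year); day of year = 91 + 23 = 114
2000-10-20: days before October = 31 + 29 + 31 + 30 + 31 + 30 + 31 + 31 + 30 = 274 (2000 is a leap year); day of year = 274 + 20 = 294
Same year: 294 - 114 = 180

180 days


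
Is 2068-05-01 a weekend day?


Anchor: Jan 1, 2068. With p = 2068 - 1 = 2067: (p + p//4 - p//100 + p//400) mod 7 = (2067 + 516 - 20 + 5) mod 7 = 2568 mod 7 = 6 -> Sunday (Mon=0 ... Sun=6)
Day of year: 122; offset = 121
Weekday index = (6 + 121) mod 7 = 1 -> Tuesday
Weekend days: Saturday, Sunday

No


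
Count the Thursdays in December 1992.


December 1992 has 31 days
Anchor: Jan 1, 1992. With p = 1992 - 1 = 1991: (p + p//4 - p//100 + p//400) mod 7 = (1991 + 497 - 19 + 4) mod 7 = 2473 mod 7 = 2 -> Wednesday (Mon=0 ... Sun=6)
Days before December (Jan-Nov): 335; December 1 index = (2 + 335) mod 7 = 1 -> Tuesday
First Thursday is December 3
Thursdays: 3, 10, 17, 24, 31

5 Thursdays


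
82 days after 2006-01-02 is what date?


Start: 2006-01-02, add 82 days
January 2006 has 31 days: 31 - 2 = 29 days to January 31 -> 53 left
February 2006 has 28 days -> 25 left
March 2006: 25 <= 31 -> lands on March 25

Result: 2006-03-25


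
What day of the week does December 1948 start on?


Target: December 1, 1948
Anchor: Jan 1, 1948. With p = 1948 - 1 = 1947: (p + p//4 - p//100 + p//400) mod 7 = (1947 + 486 - 19 + 4) mod 7 = 2418 mod 7 = 3 -> Thursday (Mon=0 ... Sun=6)
Days before December (Jan-Nov): 335 days
Weekday index = (3 + 335) mod 7 = 2

Wednesday


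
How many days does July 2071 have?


July 2071

31 days


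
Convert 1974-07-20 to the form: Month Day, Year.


ISO 1974-07-20 parses as year=1974, month=07, day=20
Month 7 -> July

July 20, 1974


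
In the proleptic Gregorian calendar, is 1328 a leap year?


Gregorian leap year rule: divisible by 4, but not by 100, unless also by 400.
1328 is divisible by 4 but not 100 -> leap year

Yes


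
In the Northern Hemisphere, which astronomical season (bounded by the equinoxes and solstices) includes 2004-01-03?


Date: January 3
Astronomical Winter (approx.; exact equinox/solstice day varies by year): December 21 to March 19
January 3 falls within the Winter window

Winter


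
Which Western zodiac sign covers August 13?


Date: August 13
Conventional tropical zodiac dates: Leo from July 23 onward; Virgo starts August 23
August 13 falls within the Leo range

Leo


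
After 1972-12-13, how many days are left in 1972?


Day of year: 348 of 366
Remaining = 366 - 348

18 days


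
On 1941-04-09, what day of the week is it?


Date: April 9, 1941
Anchor: Jan 1, 1941. With p = 1941 - 1 = 1940: (p + p//4 - p//100 + p//400) mod 7 = (1940 + 485 - 19 + 4) mod 7 = 2410 mod 7 = 2 -> Wednesday (Mon=0 ... Sun=6)
Days before April (Jan-Mar): 90; offset = 90 + 9 - 1 = 98
Weekday index = (2 + 98) mod 7 = 2

Day of the week: Wednesday


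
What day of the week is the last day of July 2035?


July 2035 has 31 days
Anchor: Jan 1, 2035. With p = 2035 - 1 = 2034: (p + p//4 - p//100 + p//400) mod 7 = (2034 + 508 - 20 + 5) mod 7 = 2527 mod 7 = 0 -> Monday (Mon=0 ... Sun=6)
Days before July (Jan-Jun): 181; July 1 index = (0 + 181) mod 7 = 6 -> Sunday
Last day offset: 31 - 1 = 30 days
Weekday index = (6 + 30) mod 7 = 1

Tuesday, July 31


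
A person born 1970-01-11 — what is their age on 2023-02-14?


Birth: 1970-01-11
Reference: 2023-02-14
Year difference: 2023 - 1970 = 53

53 years old


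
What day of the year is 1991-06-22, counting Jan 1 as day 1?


Date: June 22, 1991
Days in months 1 through 5: 151
Plus 22 days in June

Day of year: 173


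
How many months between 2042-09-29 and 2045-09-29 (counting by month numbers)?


From September 2042 to September 2045
3 years * 12 = 36 months = 36

36 months


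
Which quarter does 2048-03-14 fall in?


Month: March (month 3)
Q1: Jan-Mar, Q2: Apr-Jun, Q3: Jul-Sep, Q4: Oct-Dec

Q1


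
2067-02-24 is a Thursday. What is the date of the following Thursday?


Current: Thursday
Target: Thursday
Days ahead: 7

Next Thursday: 2067-03-03


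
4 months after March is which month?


March is month 3
3 + 4 = 7

July


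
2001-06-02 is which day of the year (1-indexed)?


Date: June 2, 2001
Days in months 1 through 5: 151
Plus 2 days in June

Day of year: 153


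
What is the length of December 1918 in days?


December 1918

31 days


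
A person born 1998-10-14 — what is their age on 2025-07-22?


Birth: 1998-10-14
Reference: 2025-07-22
Year difference: 2025 - 1998 = 27
Birthday not yet reached in 2025, subtract 1

26 years old


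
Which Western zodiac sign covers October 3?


Date: October 3
Conventional tropical zodiac dates: Libra from September 23 onward; Scorpio starts October 23
October 3 falls within the Libra range

Libra


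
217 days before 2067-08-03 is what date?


Start: 2067-08-03, subtract 217 days
Back 3 days from August 3 reaches July 31, 2067 -> 214 left
July 2067 has 31 days -> back to June 30, 2067 -> 183 left
June 2067 has 30 days -> back to May 31, 2067 -> 153 left
May 2067 has 31 days -> back to April 30, 2067 -> 122 left
April 2067 has 30 days -> back to March 31, 2067 -> 92 left
March 2067 has 31 days -> back to February 28, 2067 -> 61 left
February 2067 has 28 days -> back to January 31, 2067 -> 33 left
January 2067 has 31 days -> back to December 31, 2066 -> 2 left
December 2066: 31 - 2 = 29 -> lands on December 29

Result: 2066-12-29


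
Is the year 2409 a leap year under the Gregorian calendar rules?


Gregorian leap year rule: divisible by 4, but not by 100, unless also by 400.
2409 is not divisible by 4 -> not a leap year

No


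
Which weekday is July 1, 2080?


Target: July 1, 2080
Anchor: Jan 1, 2080. With p = 2080 - 1 = 2079: (p + p//4 - p//100 + p//400) mod 7 = (2079 + 519 - 20 + 5) mod 7 = 2583 mod 7 = 0 -> Monday (Mon=0 ... Sun=6)
Days before July (Jan-Jun): 182 days
Weekday index = (0 + 182) mod 7 = 0

Monday


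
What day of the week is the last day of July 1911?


July 1911 has 31 days
Anchor: Jan 1, 1911. With p = 1911 - 1 = 1910: (p + p//4 - p//100 + p//400) mod 7 = (1910 + 477 - 19 + 4) mod 7 = 2372 mod 7 = 6 -> Sunday (Mon=0 ... Sun=6)
Days before July (Jan-Jun): 181; July 1 index = (6 + 181) mod 7 = 5 -> Saturday
Last day offset: 31 - 1 = 30 days
Weekday index = (5 + 30) mod 7 = 0

Monday, July 31


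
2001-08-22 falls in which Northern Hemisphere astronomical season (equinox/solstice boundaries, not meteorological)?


Date: August 22
Astronomical Summer (approx.; exact equinox/solstice day varies by year): June 21 to September 21
August 22 falls within the Summer window

Summer


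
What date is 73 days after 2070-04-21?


Start: 2070-04-21, add 73 days
April 2070 has 30 days: 30 - 21 = 9 days to April 30 -> 64 left
May 2070 has 31 days -> 33 left
June 2070 has 30 days -> 3 left
July 2070: 3 <= 31 -> lands on July 3

Result: 2070-07-03


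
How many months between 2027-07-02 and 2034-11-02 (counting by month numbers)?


From July 2027 to November 2034
7 years * 12 = 84 months, plus 4 months = 88

88 months


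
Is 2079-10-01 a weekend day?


Anchor: Jan 1, 2079. With p = 2079 - 1 = 2078: (p + p//4 - p//100 + p//400) mod 7 = (2078 + 519 - 20 + 5) mod 7 = 2582 mod 7 = 6 -> Sunday (Mon=0 ... Sun=6)
Day of year: 274; offset = 273
Weekday index = (6 + 273) mod 7 = 6 -> Sunday
Weekend days: Saturday, Sunday

Yes


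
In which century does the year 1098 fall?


Century = (year - 1) // 100 + 1
= (1098 - 1) // 100 + 1
= 1097 // 100 + 1
= 10 + 1

11th century


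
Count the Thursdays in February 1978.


February 1978 has 28 days
Anchor: Jan 1, 1978. With p = 1978 - 1 = 1977: (p + p//4 - p//100 + p//400) mod 7 = (1977 + 494 - 19 + 4) mod 7 = 2456 mod 7 = 6 -> Sunday (Mon=0 ... Sun=6)
Days before February (Jan): 31; February 1 index = (6 + 31) mod 7 = 2 -> Wednesday
First Thursday is February 2
Thursdays: 2, 9, 16, 23

4 Thursdays


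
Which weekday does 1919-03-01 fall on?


Date: March 1, 1919
Anchor: Jan 1, 1919. With p = 1919 - 1 = 1918: (p + p//4 - p//100 + p//400) mod 7 = (1918 + 479 - 19 + 4) mod 7 = 2382 mod 7 = 2 -> Wednesday (Mon=0 ... Sun=6)
Days before March (Jan-Feb): 59; offset = 59 + 1 - 1 = 59
Weekday index = (2 + 59) mod 7 = 5

Day of the week: Saturday


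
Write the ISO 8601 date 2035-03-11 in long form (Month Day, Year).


ISO 2035-03-11 parses as year=2035, month=03, day=11
Month 3 -> March

March 11, 2035


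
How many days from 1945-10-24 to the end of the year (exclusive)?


Day of year: 297 of 365
Remaining = 365 - 297

68 days


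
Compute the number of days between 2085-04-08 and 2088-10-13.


From 2085-04-08 to 2088-10-13
2085-04-08: days before April = 31 + 28 + 31 = 90 (2085 is not a leap year); day of year = 90 + 8 = 98
2088-10-13: days before October = 31 + 29 + 31 + 30 + 31 + 30 + 31 + 31 + 30 = 274 (2088 is a leap year); day of year = 274 + 13 = 287
Rest of 2085: 365 - 98 = 267
Full years 2086 (365), 2087 (365): 730
Total = 267 + 730 + 287 = 1284

1284 days


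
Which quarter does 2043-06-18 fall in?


Month: June (month 6)
Q1: Jan-Mar, Q2: Apr-Jun, Q3: Jul-Sep, Q4: Oct-Dec

Q2


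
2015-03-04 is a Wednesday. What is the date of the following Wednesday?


Current: Wednesday
Target: Wednesday
Days ahead: 7

Next Wednesday: 2015-03-11


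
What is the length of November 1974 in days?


November 1974

30 days


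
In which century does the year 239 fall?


Century = (year - 1) // 100 + 1
= (239 - 1) // 100 + 1
= 238 // 100 + 1
= 2 + 1

3rd century


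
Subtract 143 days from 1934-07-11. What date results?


Start: 1934-07-11, subtract 143 days
Back 11 days from July 11 reaches June 30, 1934 -> 132 left
June 1934 has 30 days -> back to May 31, 1934 -> 102 left
May 1934 has 31 days -> back to April 30, 1934 -> 71 left
April 1934 has 30 days -> back to March 31, 1934 -> 41 left
March 1934 has 31 days -> back to February 28, 1934 -> 10 left
February 1934: 28 - 10 = 18 -> lands on February 18

Result: 1934-02-18


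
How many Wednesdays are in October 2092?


October 2092 has 31 days
Anchor: Jan 1, 2092. With p = 2092 - 1 = 2091: (p + p//4 - p//100 + p//400) mod 7 = (2091 + 522 - 20 + 5) mod 7 = 2598 mod 7 = 1 -> Tuesday (Mon=0 ... Sun=6)
Days before October (Jan-Sep): 274; October 1 index = (1 + 274) mod 7 = 2 -> Wednesday
First Wednesday is October 1
Wednesdays: 1, 8, 15, 22, 29

5 Wednesdays


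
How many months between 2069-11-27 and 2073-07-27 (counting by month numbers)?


From November 2069 to July 2073
4 years * 12 = 48 months, minus 4 months = 44

44 months


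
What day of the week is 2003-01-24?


Date: January 24, 2003
Anchor: Jan 1, 2003. With p = 2003 - 1 = 2002: (p + p//4 - p//100 + p//400) mod 7 = (2002 + 500 - 20 + 5) mod 7 = 2487 mod 7 = 2 -> Wednesday (Mon=0 ... Sun=6)
Days into year = 24 - 1 = 23
Weekday index = (2 + 23) mod 7 = 4

Day of the week: Friday


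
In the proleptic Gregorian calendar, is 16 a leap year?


Gregorian leap year rule: divisible by 4, but not by 100, unless also by 400.
16 is divisible by 4 but not 100 -> leap year

Yes


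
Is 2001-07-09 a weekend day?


Anchor: Jan 1, 2001. With p = 2001 - 1 = 2000: (p + p//4 - p//100 + p//400) mod 7 = (2000 + 500 - 20 + 5) mod 7 = 2485 mod 7 = 0 -> Monday (Mon=0 ... Sun=6)
Day of year: 190; offset = 189
Weekday index = (0 + 189) mod 7 = 0 -> Monday
Weekend days: Saturday, Sunday

No


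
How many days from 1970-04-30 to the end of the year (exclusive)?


Day of year: 120 of 365
Remaining = 365 - 120

245 days


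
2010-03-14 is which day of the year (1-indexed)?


Date: March 14, 2010
Days in months 1 through 2: 59
Plus 14 days in March

Day of year: 73


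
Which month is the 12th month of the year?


Month 12 of 12

December


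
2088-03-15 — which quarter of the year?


Month: March (month 3)
Q1: Jan-Mar, Q2: Apr-Jun, Q3: Jul-Sep, Q4: Oct-Dec

Q1


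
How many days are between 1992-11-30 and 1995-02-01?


From 1992-11-30 to 1995-02-01
1992-11-30: days before November = 31 + 29 + 31 + 30 + 31 + 30 + 31 + 31 + 30 + 31 = 305 (1992 is a leap year); day of year = 305 + 30 = 335
1995-02-01: days before February = 31; day of year = 31 + 1 = 32
Rest of 1992: 366 - 335 = 31
Full years 1993 (365), 1994 (365): 730
Total = 31 + 730 + 32 = 793

793 days


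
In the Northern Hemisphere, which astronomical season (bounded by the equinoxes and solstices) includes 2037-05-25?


Date: May 25
Astronomical Spring (approx.; exact equinox/solstice day varies by year): March 20 to June 20
May 25 falls within the Spring window

Spring


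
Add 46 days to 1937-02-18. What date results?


Start: 1937-02-18, add 46 days
February 1937 has 28 days: 28 - 18 = 10 days to February 28 -> 36 left
March 1937 has 31 days -> 5 left
April 1937: 5 <= 30 -> lands on April 5

Result: 1937-04-05


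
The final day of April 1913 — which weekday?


April 1913 has 30 days
Anchor: Jan 1, 1913. With p = 1913 - 1 = 1912: (p + p//4 - p//100 + p//400) mod 7 = (1912 + 478 - 19 + 4) mod 7 = 2375 mod 7 = 2 -> Wednesday (Mon=0 ... Sun=6)
Days before April (Jan-Mar): 90; April 1 index = (2 + 90) mod 7 = 1 -> Tuesday
Last day offset: 30 - 1 = 29 days
Weekday index = (1 + 29) mod 7 = 2

Wednesday, April 30


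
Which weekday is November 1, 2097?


Target: November 1, 2097
Anchor: Jan 1, 2097. With p = 2097 - 1 = 2096: (p + p//4 - p//100 + p//400) mod 7 = (2096 + 524 - 20 + 5) mod 7 = 2605 mod 7 = 1 -> Tuesday (Mon=0 ... Sun=6)
Days before November (Jan-Oct): 304 days
Weekday index = (1 + 304) mod 7 = 4

Friday


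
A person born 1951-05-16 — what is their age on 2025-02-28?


Birth: 1951-05-16
Reference: 2025-02-28
Year difference: 2025 - 1951 = 74
Birthday not yet reached in 2025, subtract 1

73 years old


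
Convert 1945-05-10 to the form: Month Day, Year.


ISO 1945-05-10 parses as year=1945, month=05, day=10
Month 5 -> May

May 10, 1945


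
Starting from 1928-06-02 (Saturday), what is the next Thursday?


Current: Saturday
Target: Thursday
Days ahead: 5

Next Thursday: 1928-06-07


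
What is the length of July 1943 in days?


July 1943

31 days


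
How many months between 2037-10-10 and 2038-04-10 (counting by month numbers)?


From October 2037 to April 2038
1 year * 12 = 12 months, minus 6 months = 6

6 months


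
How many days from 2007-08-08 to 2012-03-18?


From 2007-08-08 to 2012-03-18
2007-08-08: days before August = 31 + 28 + 31 + 30 + 31 + 30 + 31 = 212 (2007 is not a leap year); day of year = 212 + 8 = 220
2012-03-18: days before March = 31 + 29 = 60 (2012 is a leap year); day of year = 60 + 18 = 78
Rest of 2007: 365 - 220 = 145
Full years 2008 (366), 2009 (365), 2010 (365), 2011 (365): 1461
Total = 145 + 1461 + 78 = 1684

1684 days


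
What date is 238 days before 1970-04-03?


Start: 1970-04-03, subtract 238 days
Back 3 days from April 3 reaches March 31, 1970 -> 235 left
March 1970 has 31 days -> back to February 28, 1970 -> 204 left
February 1970 has 28 days -> back to January 31, 1970 -> 176 left
January 1970 has 31 days -> back to December 31, 1969 -> 145 left
December 1969 has 31 days -> back to November 30, 1969 -> 114 left
November 1969 has 30 days -> back to October 31, 1969 -> 84 left
October 1969 has 31 days -> back to September 30, 1969 -> 53 left
September 1969 has 30 days -> back to August 31, 1969 -> 23 left
August 1969: 31 - 23 = 8 -> lands on August 8

Result: 1969-08-08


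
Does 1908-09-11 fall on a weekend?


Anchor: Jan 1, 1908. With p = 1908 - 1 = 1907: (p + p//4 - p//100 + p//400) mod 7 = (1907 + 476 - 19 + 4) mod 7 = 2368 mod 7 = 2 -> Wednesday (Mon=0 ... Sun=6)
Day of year: 255; offset = 254
Weekday index = (2 + 254) mod 7 = 4 -> Friday
Weekend days: Saturday, Sunday

No


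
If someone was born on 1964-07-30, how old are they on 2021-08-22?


Birth: 1964-07-30
Reference: 2021-08-22
Year difference: 2021 - 1964 = 57

57 years old


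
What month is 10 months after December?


December is month 12
12 + 10 = 22; wrap: 22 - 12 = 10

October


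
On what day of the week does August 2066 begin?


Target: August 1, 2066
Anchor: Jan 1, 2066. With p = 2066 - 1 = 2065: (p + p//4 - p//100 + p//400) mod 7 = (2065 + 516 - 20 + 5) mod 7 = 2566 mod 7 = 4 -> Friday (Mon=0 ... Sun=6)
Days before August (Jan-Jul): 212 days
Weekday index = (4 + 212) mod 7 = 6

Sunday


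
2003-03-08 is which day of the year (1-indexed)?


Date: March 8, 2003
Days in months 1 through 2: 59
Plus 8 days in March

Day of year: 67


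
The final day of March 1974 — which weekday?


March 1974 has 31 days
Anchor: Jan 1, 1974. With p = 1974 - 1 = 1973: (p + p//4 - p//100 + p//400) mod 7 = (1973 + 493 - 19 + 4) mod 7 = 2451 mod 7 = 1 -> Tuesday (Mon=0 ... Sun=6)
Days before March (Jan-Feb): 59; March 1 index = (1 + 59) mod 7 = 4 -> Friday
Last day offset: 31 - 1 = 30 days
Weekday index = (4 + 30) mod 7 = 6

Sunday, March 31


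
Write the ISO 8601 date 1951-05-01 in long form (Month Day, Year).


ISO 1951-05-01 parses as year=1951, month=05, day=01
Month 5 -> May

May 1, 1951


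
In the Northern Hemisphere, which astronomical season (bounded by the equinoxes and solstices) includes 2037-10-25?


Date: October 25
Astronomical Autumn (approx.; exact equinox/solstice day varies by year): September 22 to December 20
October 25 falls within the Autumn window

Autumn


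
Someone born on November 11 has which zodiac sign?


Date: November 11
Conventional tropical zodiac dates: Scorpio from October 23 onward; Sagittarius starts November 22
November 11 falls within the Scorpio range

Scorpio


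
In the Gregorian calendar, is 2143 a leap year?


Gregorian leap year rule: divisible by 4, but not by 100, unless also by 400.
2143 is not divisible by 4 -> not a leap year

No


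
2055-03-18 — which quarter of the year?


Month: March (month 3)
Q1: Jan-Mar, Q2: Apr-Jun, Q3: Jul-Sep, Q4: Oct-Dec

Q1


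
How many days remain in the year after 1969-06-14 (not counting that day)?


Day of year: 165 of 365
Remaining = 365 - 165

200 days


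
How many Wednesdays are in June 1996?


June 1996 has 30 days
Anchor: Jan 1, 1996. With p = 1996 - 1 = 1995: (p + p//4 - p//100 + p//400) mod 7 = (1995 + 498 - 19 + 4) mod 7 = 2478 mod 7 = 0 -> Monday (Mon=0 ... Sun=6)
Days before June (Jan-May): 152; June 1 index = (0 + 152) mod 7 = 5 -> Saturday
First Wednesday is June 5
Wednesdays: 5, 12, 19, 26

4 Wednesdays


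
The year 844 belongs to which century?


Century = (year - 1) // 100 + 1
= (844 - 1) // 100 + 1
= 843 // 100 + 1
= 8 + 1

9th century


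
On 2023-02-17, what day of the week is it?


Date: February 17, 2023
Anchor: Jan 1, 2023. With p = 2023 - 1 = 2022: (p + p//4 - p//100 + p//400) mod 7 = (2022 + 505 - 20 + 5) mod 7 = 2512 mod 7 = 6 -> Sunday (Mon=0 ... Sun=6)
Days before February (Jan): 31; offset = 31 + 17 - 1 = 47
Weekday index = (6 + 47) mod 7 = 4

Day of the week: Friday


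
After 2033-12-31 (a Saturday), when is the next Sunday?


Current: Saturday
Target: Sunday
Days ahead: 1

Next Sunday: 2034-01-01


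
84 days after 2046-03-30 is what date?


Start: 2046-03-30, add 84 days
March 2046 has 31 days: 31 - 30 = 1 day to March 31 -> 83 left
April 2046 has 30 days -> 53 left
May 2046 has 31 days -> 22 left
June 2046: 22 <= 30 -> lands on June 22

Result: 2046-06-22


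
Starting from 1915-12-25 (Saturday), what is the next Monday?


Current: Saturday
Target: Monday
Days ahead: 2

Next Monday: 1915-12-27


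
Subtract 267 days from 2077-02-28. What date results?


Start: 2077-02-28, subtract 267 days
Back 28 days from February 28 reaches January 31, 2077 -> 239 left
January 2077 has 31 days -> back to December 31, 2076 -> 208 left
December 2076 has 31 days -> back to November 30, 2076 -> 177 left
November 2076 has 30 days -> back to October 31, 2076 -> 147 left
October 2076 has 31 days -> back to September 30, 2076 -> 116 left
September 2076 has 30 days -> back to August 31, 2076 -> 86 left
August 2076 has 31 days -> back to July 31, 2076 -> 55 left
July 2076 has 31 days -> back to June 30, 2076 -> 24 left
June 2076: 30 - 24 = 6 -> lands on June 6

Result: 2076-06-06


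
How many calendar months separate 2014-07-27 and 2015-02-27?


From July 2014 to February 2015
1 year * 12 = 12 months, minus 5 months = 7

7 months


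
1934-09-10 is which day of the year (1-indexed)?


Date: September 10, 1934
Days in months 1 through 8: 243
Plus 10 days in September

Day of year: 253


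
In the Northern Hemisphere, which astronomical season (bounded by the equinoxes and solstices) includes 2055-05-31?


Date: May 31
Astronomical Spring (approx.; exact equinox/solstice day varies by year): March 20 to June 20
May 31 falls within the Spring window

Spring


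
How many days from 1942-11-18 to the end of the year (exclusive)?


Day of year: 322 of 365
Remaining = 365 - 322

43 days


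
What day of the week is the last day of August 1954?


August 1954 has 31 days
Anchor: Jan 1, 1954. With p = 1954 - 1 = 1953: (p + p//4 - p//100 + p//400) mod 7 = (1953 + 488 - 19 + 4) mod 7 = 2426 mod 7 = 4 -> Friday (Mon=0 ... Sun=6)
Days before August (Jan-Jul): 212; August 1 index = (4 + 212) mod 7 = 6 -> Sunday
Last day offset: 31 - 1 = 30 days
Weekday index = (6 + 30) mod 7 = 1

Tuesday, August 31


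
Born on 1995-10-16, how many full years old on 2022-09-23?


Birth: 1995-10-16
Reference: 2022-09-23
Year difference: 2022 - 1995 = 27
Birthday not yet reached in 2022, subtract 1

26 years old


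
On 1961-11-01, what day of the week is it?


Date: November 1, 1961
Anchor: Jan 1, 1961. With p = 1961 - 1 = 1960: (p + p//4 - p//100 + p//400) mod 7 = (1960 + 490 - 19 + 4) mod 7 = 2435 mod 7 = 6 -> Sunday (Mon=0 ... Sun=6)
Days before November (Jan-Oct): 304; offset = 304 + 1 - 1 = 304
Weekday index = (6 + 304) mod 7 = 2

Day of the week: Wednesday


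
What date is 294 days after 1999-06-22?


Start: 1999-06-22, add 294 days
June 1999 has 30 days: 30 - 22 = 8 days to June 30 -> 286 left
July 1999 has 31 days -> 255 left
August 1999 has 31 days -> 224 left
September 1999 has 30 days -> 194 left
October 1999 has 31 days -> 163 left
November 1999 has 30 days -> 133 left
December 1999 has 31 days -> 102 left
January 2000 has 31 days -> 71 left
February 2000 has 29 days -> 42 left
March 2000 has 31 days -> 11 left
April 2000: 11 <= 30 -> lands on April 11

Result: 2000-04-11


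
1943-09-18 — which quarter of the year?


Month: September (month 9)
Q1: Jan-Mar, Q2: Apr-Jun, Q3: Jul-Sep, Q4: Oct-Dec

Q3


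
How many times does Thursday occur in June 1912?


June 1912 has 30 days
Anchor: Jan 1, 1912. With p = 1912 - 1 = 1911: (p + p//4 - p//100 + p//400) mod 7 = (1911 + 477 - 19 + 4) mod 7 = 2373 mod 7 = 0 -> Monday (Mon=0 ... Sun=6)
Days before June (Jan-May): 152; June 1 index = (0 + 152) mod 7 = 5 -> Saturday
First Thursday is June 6
Thursdays: 6, 13, 20, 27

4 Thursdays


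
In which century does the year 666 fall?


Century = (year - 1) // 100 + 1
= (666 - 1) // 100 + 1
= 665 // 100 + 1
= 6 + 1

7th century


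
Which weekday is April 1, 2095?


Target: April 1, 2095
Anchor: Jan 1, 2095. With p = 2095 - 1 = 2094: (p + p//4 - p//100 + p//400) mod 7 = (2094 + 523 - 20 + 5) mod 7 = 2602 mod 7 = 5 -> Saturday (Mon=0 ... Sun=6)
Days before April (Jan-Mar): 90 days
Weekday index = (5 + 90) mod 7 = 4

Friday


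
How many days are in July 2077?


July 2077

31 days


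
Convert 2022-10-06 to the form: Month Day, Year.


ISO 2022-10-06 parses as year=2022, month=10, day=06
Month 10 -> October

October 6, 2022
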